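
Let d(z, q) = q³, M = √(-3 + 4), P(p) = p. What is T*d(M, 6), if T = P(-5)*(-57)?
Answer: 61560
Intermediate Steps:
M = 1 (M = √1 = 1)
T = 285 (T = -5*(-57) = 285)
T*d(M, 6) = 285*6³ = 285*216 = 61560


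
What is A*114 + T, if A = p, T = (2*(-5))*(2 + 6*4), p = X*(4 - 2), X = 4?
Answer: 652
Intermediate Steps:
p = 8 (p = 4*(4 - 2) = 4*2 = 8)
T = -260 (T = -10*(2 + 24) = -10*26 = -260)
A = 8
A*114 + T = 8*114 - 260 = 912 - 260 = 652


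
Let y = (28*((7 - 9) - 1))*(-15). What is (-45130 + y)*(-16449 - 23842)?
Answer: 1767566170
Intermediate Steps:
y = 1260 (y = (28*(-2 - 1))*(-15) = (28*(-3))*(-15) = -84*(-15) = 1260)
(-45130 + y)*(-16449 - 23842) = (-45130 + 1260)*(-16449 - 23842) = -43870*(-40291) = 1767566170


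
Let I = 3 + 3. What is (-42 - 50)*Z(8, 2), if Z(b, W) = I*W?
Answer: -1104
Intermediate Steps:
I = 6
Z(b, W) = 6*W
(-42 - 50)*Z(8, 2) = (-42 - 50)*(6*2) = -92*12 = -1104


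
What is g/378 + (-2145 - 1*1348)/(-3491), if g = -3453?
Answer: -3578023/439866 ≈ -8.1344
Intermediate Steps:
g/378 + (-2145 - 1*1348)/(-3491) = -3453/378 + (-2145 - 1*1348)/(-3491) = -3453*1/378 + (-2145 - 1348)*(-1/3491) = -1151/126 - 3493*(-1/3491) = -1151/126 + 3493/3491 = -3578023/439866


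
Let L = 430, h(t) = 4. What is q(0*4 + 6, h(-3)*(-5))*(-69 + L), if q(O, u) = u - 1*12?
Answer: -11552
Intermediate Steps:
q(O, u) = -12 + u (q(O, u) = u - 12 = -12 + u)
q(0*4 + 6, h(-3)*(-5))*(-69 + L) = (-12 + 4*(-5))*(-69 + 430) = (-12 - 20)*361 = -32*361 = -11552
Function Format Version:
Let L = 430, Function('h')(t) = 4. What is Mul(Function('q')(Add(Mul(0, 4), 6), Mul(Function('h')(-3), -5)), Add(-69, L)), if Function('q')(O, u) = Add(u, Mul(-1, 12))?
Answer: -11552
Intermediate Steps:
Function('q')(O, u) = Add(-12, u) (Function('q')(O, u) = Add(u, -12) = Add(-12, u))
Mul(Function('q')(Add(Mul(0, 4), 6), Mul(Function('h')(-3), -5)), Add(-69, L)) = Mul(Add(-12, Mul(4, -5)), Add(-69, 430)) = Mul(Add(-12, -20), 361) = Mul(-32, 361) = -11552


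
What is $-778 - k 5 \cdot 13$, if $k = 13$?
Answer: $-1623$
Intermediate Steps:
$-778 - k 5 \cdot 13 = -778 - 13 \cdot 5 \cdot 13 = -778 - 65 \cdot 13 = -778 - 845 = -1623$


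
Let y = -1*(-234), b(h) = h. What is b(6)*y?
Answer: 1404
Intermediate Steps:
y = 234
b(6)*y = 6*234 = 1404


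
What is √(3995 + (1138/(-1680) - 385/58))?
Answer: √591582593910/12180 ≈ 63.148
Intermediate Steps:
√(3995 + (1138/(-1680) - 385/58)) = √(3995 + (1138*(-1/1680) - 385*1/58)) = √(3995 + (-569/840 - 385/58)) = √(3995 - 178201/24360) = √(97139999/24360) = √591582593910/12180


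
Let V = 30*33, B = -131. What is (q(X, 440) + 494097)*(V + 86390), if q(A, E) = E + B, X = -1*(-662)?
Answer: 43201196280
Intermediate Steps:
X = 662
V = 990
q(A, E) = -131 + E (q(A, E) = E - 131 = -131 + E)
(q(X, 440) + 494097)*(V + 86390) = ((-131 + 440) + 494097)*(990 + 86390) = (309 + 494097)*87380 = 494406*87380 = 43201196280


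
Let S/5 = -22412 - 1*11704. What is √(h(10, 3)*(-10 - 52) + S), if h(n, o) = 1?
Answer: I*√170642 ≈ 413.09*I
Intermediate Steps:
S = -170580 (S = 5*(-22412 - 1*11704) = 5*(-22412 - 11704) = 5*(-34116) = -170580)
√(h(10, 3)*(-10 - 52) + S) = √(1*(-10 - 52) - 170580) = √(1*(-62) - 170580) = √(-62 - 170580) = √(-170642) = I*√170642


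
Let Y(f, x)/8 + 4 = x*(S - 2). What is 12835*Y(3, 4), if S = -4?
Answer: -2875040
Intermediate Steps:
Y(f, x) = -32 - 48*x (Y(f, x) = -32 + 8*(x*(-4 - 2)) = -32 + 8*(x*(-6)) = -32 + 8*(-6*x) = -32 - 48*x)
12835*Y(3, 4) = 12835*(-32 - 48*4) = 12835*(-32 - 192) = 12835*(-224) = -2875040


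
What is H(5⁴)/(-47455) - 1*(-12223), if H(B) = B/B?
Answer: 580042464/47455 ≈ 12223.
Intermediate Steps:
H(B) = 1
H(5⁴)/(-47455) - 1*(-12223) = 1/(-47455) - 1*(-12223) = 1*(-1/47455) + 12223 = -1/47455 + 12223 = 580042464/47455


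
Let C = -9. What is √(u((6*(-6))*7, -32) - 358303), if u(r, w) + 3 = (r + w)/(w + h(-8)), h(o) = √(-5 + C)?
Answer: √2*√((5732754 - 179153*I*√14)/(-32 + I*√14)) ≈ 0.00085513 + 598.58*I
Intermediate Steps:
h(o) = I*√14 (h(o) = √(-5 - 9) = √(-14) = I*√14)
u(r, w) = -3 + (r + w)/(w + I*√14)
√(u((6*(-6))*7, -32) - 358303) = √(((6*(-6))*7 - 2*(-32) - 3*I*√14)/(-32 + I*√14) - 358303) = √((-36*7 + 64 - 3*I*√14)/(-32 + I*√14) - 358303) = √((-252 + 64 - 3*I*√14)/(-32 + I*√14) - 358303) = √((-188 - 3*I*√14)/(-32 + I*√14) - 358303) = √(-358303 + (-188 - 3*I*√14)/(-32 + I*√14))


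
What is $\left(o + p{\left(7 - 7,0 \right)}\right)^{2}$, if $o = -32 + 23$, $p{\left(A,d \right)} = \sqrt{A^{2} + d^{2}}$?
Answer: $81$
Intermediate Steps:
$o = -9$
$\left(o + p{\left(7 - 7,0 \right)}\right)^{2} = \left(-9 + \sqrt{\left(7 - 7\right)^{2} + 0^{2}}\right)^{2} = \left(-9 + \sqrt{\left(7 - 7\right)^{2} + 0}\right)^{2} = \left(-9 + \sqrt{0^{2} + 0}\right)^{2} = \left(-9 + \sqrt{0 + 0}\right)^{2} = \left(-9 + \sqrt{0}\right)^{2} = \left(-9 + 0\right)^{2} = \left(-9\right)^{2} = 81$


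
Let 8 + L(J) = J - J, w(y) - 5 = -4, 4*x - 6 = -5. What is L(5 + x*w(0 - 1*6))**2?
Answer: 64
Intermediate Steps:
x = 1/4 (x = 3/2 + (1/4)*(-5) = 3/2 - 5/4 = 1/4 ≈ 0.25000)
w(y) = 1 (w(y) = 5 - 4 = 1)
L(J) = -8 (L(J) = -8 + (J - J) = -8 + 0 = -8)
L(5 + x*w(0 - 1*6))**2 = (-8)**2 = 64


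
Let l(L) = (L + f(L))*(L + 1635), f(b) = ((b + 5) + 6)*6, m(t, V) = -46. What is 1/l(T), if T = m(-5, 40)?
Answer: -1/406784 ≈ -2.4583e-6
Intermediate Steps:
T = -46
f(b) = 66 + 6*b (f(b) = ((5 + b) + 6)*6 = (11 + b)*6 = 66 + 6*b)
l(L) = (66 + 7*L)*(1635 + L) (l(L) = (L + (66 + 6*L))*(L + 1635) = (66 + 7*L)*(1635 + L))
1/l(T) = 1/(107910 + 7*(-46)² + 11511*(-46)) = 1/(107910 + 7*2116 - 529506) = 1/(107910 + 14812 - 529506) = 1/(-406784) = -1/406784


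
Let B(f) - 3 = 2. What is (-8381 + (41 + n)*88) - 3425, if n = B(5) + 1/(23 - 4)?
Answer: -147314/19 ≈ -7753.4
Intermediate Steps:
B(f) = 5 (B(f) = 3 + 2 = 5)
n = 96/19 (n = 5 + 1/(23 - 4) = 5 + 1/19 = 96/19 ≈ 5.0526)
(-8381 + (41 + n)*88) - 3425 = (-8381 + (41 + 96/19)*88) - 3425 = (-8381 + (875/19)*88) - 3425 = (-8381 + 77000/19) - 3425 = -82239/19 - 3425 = -147314/19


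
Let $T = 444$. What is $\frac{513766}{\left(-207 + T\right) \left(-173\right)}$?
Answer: $- \frac{513766}{41001} \approx -12.531$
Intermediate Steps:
$\frac{513766}{\left(-207 + T\right) \left(-173\right)} = \frac{513766}{\left(-207 + 444\right) \left(-173\right)} = \frac{513766}{237 \left(-173\right)} = \frac{513766}{-41001} = 513766 \left(- \frac{1}{41001}\right) = - \frac{513766}{41001}$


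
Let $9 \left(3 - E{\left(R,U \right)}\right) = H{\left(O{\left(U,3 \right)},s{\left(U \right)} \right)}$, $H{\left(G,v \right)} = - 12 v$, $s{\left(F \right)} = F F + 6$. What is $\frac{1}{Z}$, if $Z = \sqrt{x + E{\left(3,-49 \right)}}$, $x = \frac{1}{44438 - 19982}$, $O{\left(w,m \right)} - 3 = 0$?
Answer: $\frac{2 \sqrt{19212835362}}{15712165} \approx 0.017644$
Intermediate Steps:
$O{\left(w,m \right)} = 3$ ($O{\left(w,m \right)} = 3 + 0 = 3$)
$s{\left(F \right)} = 6 + F^{2}$ ($s{\left(F \right)} = F^{2} + 6 = 6 + F^{2}$)
$E{\left(R,U \right)} = 11 + \frac{4 U^{2}}{3}$ ($E{\left(R,U \right)} = 3 - \frac{\left(-12\right) \left(6 + U^{2}\right)}{9} = 3 - \frac{-72 - 12 U^{2}}{9} = 3 + \left(8 + \frac{4 U^{2}}{3}\right) = 11 + \frac{4 U^{2}}{3}$)
$x = \frac{1}{24456} \approx 4.089 \cdot 10^{-5}$
$Z = \frac{5 \sqrt{19212835362}}{12228}$ ($Z = \sqrt{\frac{1}{24456} + \left(11 + \frac{4 \left(-49\right)^{2}}{3}\right)} = \sqrt{\frac{1}{24456} + \left(11 + \frac{4}{3} \cdot 2401\right)} = \sqrt{\frac{1}{24456} + \left(11 + \frac{9604}{3}\right)} = \sqrt{\frac{1}{24456} + \frac{9637}{3}} = \sqrt{\frac{78560825}{24456}} = \frac{5 \sqrt{19212835362}}{12228} \approx 56.677$)
$\frac{1}{Z} = \frac{1}{\frac{5}{12228} \sqrt{19212835362}} = \frac{2 \sqrt{19212835362}}{15712165}$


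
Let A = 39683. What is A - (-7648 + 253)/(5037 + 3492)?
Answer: 112821234/2843 ≈ 39684.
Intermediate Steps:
A - (-7648 + 253)/(5037 + 3492) = 39683 - (-7648 + 253)/(5037 + 3492) = 39683 - (-7395)/8529 = 39683 - 1*(-2465/2843) = 39683 + 2465/2843 = 112821234/2843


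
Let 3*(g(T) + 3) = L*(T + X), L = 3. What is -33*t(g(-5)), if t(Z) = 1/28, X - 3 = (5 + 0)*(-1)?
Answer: -33/28 ≈ -1.1786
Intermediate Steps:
X = -2 (X = 3 + (5 + 0)*(-1) = 3 + 5*(-1) = 3 - 5 = -2)
g(T) = -5 + T (g(T) = -3 + (3*(T - 2))/3 = -3 + (3*(-2 + T))/3 = -3 + (-6 + 3*T)/3 = -3 + (-2 + T) = -5 + T)
t(Z) = 1/28
-33*t(g(-5)) = -33*1/28 = -33/28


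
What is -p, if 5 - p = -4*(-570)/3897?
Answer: -5735/1299 ≈ -4.4149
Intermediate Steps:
p = 5735/1299 (p = 5 - (-4*(-570))/3897 = 5 - 2280/3897 = 5 - 1*760/1299 = 5 - 760/1299 = 5735/1299 ≈ 4.4149)
-p = -1*5735/1299 = -5735/1299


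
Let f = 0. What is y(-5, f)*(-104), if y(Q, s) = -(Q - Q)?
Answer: 0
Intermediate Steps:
y(Q, s) = 0 (y(Q, s) = -1*0 = 0)
y(-5, f)*(-104) = 0*(-104) = 0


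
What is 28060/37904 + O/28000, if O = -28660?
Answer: -40849/144200 ≈ -0.28328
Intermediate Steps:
28060/37904 + O/28000 = 28060/37904 - 28660/28000 = 28060*(1/37904) - 28660*1/28000 = 305/412 - 1433/1400 = -40849/144200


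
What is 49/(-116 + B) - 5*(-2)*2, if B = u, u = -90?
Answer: 4071/206 ≈ 19.762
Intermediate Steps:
B = -90
49/(-116 + B) - 5*(-2)*2 = 49/(-116 - 90) - 5*(-2)*2 = 49/(-206) + 10*2 = 49*(-1/206) + 20 = -49/206 + 20 = 4071/206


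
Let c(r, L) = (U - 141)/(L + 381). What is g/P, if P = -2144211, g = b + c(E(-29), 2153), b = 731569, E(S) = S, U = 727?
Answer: -308966072/905571779 ≈ -0.34118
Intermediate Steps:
c(r, L) = 586/(381 + L) (c(r, L) = (727 - 141)/(L + 381) = 586/(381 + L))
g = 926898216/1267 (g = 731569 + 586/(381 + 2153) = 731569 + 586/2534 = 731569 + 586*(1/2534) = 731569 + 293/1267 = 926898216/1267 ≈ 7.3157e+5)
g/P = (926898216/1267)/(-2144211) = (926898216/1267)*(-1/2144211) = -308966072/905571779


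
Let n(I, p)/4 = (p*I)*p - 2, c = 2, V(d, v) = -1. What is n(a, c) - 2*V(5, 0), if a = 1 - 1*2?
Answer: -22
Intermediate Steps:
a = -1 (a = 1 - 2 = -1)
n(I, p) = -8 + 4*I*p² (n(I, p) = 4*((p*I)*p - 2) = 4*((I*p)*p - 2) = 4*(I*p² - 2) = 4*(-2 + I*p²) = -8 + 4*I*p²)
n(a, c) - 2*V(5, 0) = (-8 + 4*(-1)*2²) - 2*(-1) = (-8 + 4*(-1)*4) + 2 = (-8 - 16) + 2 = -24 + 2 = -22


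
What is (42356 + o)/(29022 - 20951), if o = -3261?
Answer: 5585/1153 ≈ 4.8439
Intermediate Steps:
(42356 + o)/(29022 - 20951) = (42356 - 3261)/(29022 - 20951) = 39095/8071 = 39095*(1/8071) = 5585/1153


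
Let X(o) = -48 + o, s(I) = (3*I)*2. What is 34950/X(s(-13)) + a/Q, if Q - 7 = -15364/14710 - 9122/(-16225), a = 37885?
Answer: 18082074982850/3266743137 ≈ 5535.2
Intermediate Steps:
Q = 155559197/23866975 (Q = 7 + (-15364/14710 - 9122/(-16225)) = 7 + (-15364*1/14710 - 9122*(-1/16225)) = 7 + (-7682/7355 + 9122/16225) = 7 - 11509628/23866975 = 155559197/23866975 ≈ 6.5178)
s(I) = 6*I
34950/X(s(-13)) + a/Q = 34950/(-48 + 6*(-13)) + 37885/(155559197/23866975) = 34950/(-48 - 78) + 37885*(23866975/155559197) = 34950/(-126) + 904200347875/155559197 = 34950*(-1/126) + 904200347875/155559197 = -5825/21 + 904200347875/155559197 = 18082074982850/3266743137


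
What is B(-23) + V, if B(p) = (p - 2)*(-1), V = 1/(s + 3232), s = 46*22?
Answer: 106101/4244 ≈ 25.000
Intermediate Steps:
s = 1012
V = 1/4244 (V = 1/(1012 + 3232) = 1/4244 ≈ 0.00023563)
B(p) = 2 - p (B(p) = (-2 + p)*(-1) = 2 - p)
B(-23) + V = (2 - 1*(-23)) + 1/4244 = (2 + 23) + 1/4244 = 25 + 1/4244 = 106101/4244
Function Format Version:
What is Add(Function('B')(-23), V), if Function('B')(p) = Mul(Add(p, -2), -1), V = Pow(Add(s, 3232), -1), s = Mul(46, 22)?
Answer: Rational(106101, 4244) ≈ 25.000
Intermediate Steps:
s = 1012
V = Rational(1, 4244) (V = Pow(Add(1012, 3232), -1) = Pow(4244, -1) = Rational(1, 4244) ≈ 0.00023563)
Function('B')(p) = Add(2, Mul(-1, p)) (Function('B')(p) = Mul(Add(-2, p), -1) = Add(2, Mul(-1, p)))
Add(Function('B')(-23), V) = Add(Add(2, Mul(-1, -23)), Rational(1, 4244)) = Add(Add(2, 23), Rational(1, 4244)) = Add(25, Rational(1, 4244)) = Rational(106101, 4244)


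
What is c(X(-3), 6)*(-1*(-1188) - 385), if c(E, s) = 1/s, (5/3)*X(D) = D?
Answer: 803/6 ≈ 133.83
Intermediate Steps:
X(D) = 3*D/5
c(E, s) = 1/s
c(X(-3), 6)*(-1*(-1188) - 385) = (-1*(-1188) - 385)/6 = (1188 - 385)/6 = (⅙)*803 = 803/6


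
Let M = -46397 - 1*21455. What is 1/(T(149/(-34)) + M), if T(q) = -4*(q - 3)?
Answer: -17/1152982 ≈ -1.4744e-5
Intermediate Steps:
T(q) = 12 - 4*q (T(q) = -4*(-3 + q) = 12 - 4*q)
M = -67852 (M = -46397 - 21455 = -67852)
1/(T(149/(-34)) + M) = 1/((12 - 596/(-34)) - 67852) = 1/((12 - 596*(-1)/34) - 67852) = 1/((12 - 4*(-149/34)) - 67852) = 1/((12 + 298/17) - 67852) = 1/(502/17 - 67852) = 1/(-1152982/17) = -17/1152982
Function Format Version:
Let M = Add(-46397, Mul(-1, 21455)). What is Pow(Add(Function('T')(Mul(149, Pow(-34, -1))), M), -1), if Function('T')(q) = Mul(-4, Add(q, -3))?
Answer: Rational(-17, 1152982) ≈ -1.4744e-5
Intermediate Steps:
Function('T')(q) = Add(12, Mul(-4, q)) (Function('T')(q) = Mul(-4, Add(-3, q)) = Add(12, Mul(-4, q)))
M = -67852 (M = Add(-46397, -21455) = -67852)
Pow(Add(Function('T')(Mul(149, Pow(-34, -1))), M), -1) = Pow(Add(Add(12, Mul(-4, Mul(149, Pow(-34, -1)))), -67852), -1) = Pow(Add(Add(12, Mul(-4, Mul(149, Rational(-1, 34)))), -67852), -1) = Pow(Add(Add(12, Mul(-4, Rational(-149, 34))), -67852), -1) = Pow(Add(Add(12, Rational(298, 17)), -67852), -1) = Pow(Add(Rational(502, 17), -67852), -1) = Pow(Rational(-1152982, 17), -1) = Rational(-17, 1152982)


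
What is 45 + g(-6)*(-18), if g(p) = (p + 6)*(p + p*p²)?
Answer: 45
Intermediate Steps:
g(p) = (6 + p)*(p + p³)
45 + g(-6)*(-18) = 45 - 6*(6 - 6 + (-6)³ + 6*(-6)²)*(-18) = 45 - 6*(6 - 6 - 216 + 6*36)*(-18) = 45 - 6*(6 - 6 - 216 + 216)*(-18) = 45 - 6*0*(-18) = 45 + 0*(-18) = 45 + 0 = 45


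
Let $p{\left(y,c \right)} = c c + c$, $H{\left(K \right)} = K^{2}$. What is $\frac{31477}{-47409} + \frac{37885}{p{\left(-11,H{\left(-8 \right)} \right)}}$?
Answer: $\frac{333029129}{39444288} \approx 8.443$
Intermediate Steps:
$p{\left(y,c \right)} = c + c^{2}$ ($p{\left(y,c \right)} = c^{2} + c = c + c^{2}$)
$\frac{31477}{-47409} + \frac{37885}{p{\left(-11,H{\left(-8 \right)} \right)}} = \frac{31477}{-47409} + \frac{37885}{\left(-8\right)^{2} \left(1 + \left(-8\right)^{2}\right)} = 31477 \left(- \frac{1}{47409}\right) + \frac{37885}{64 \left(1 + 64\right)} = - \frac{31477}{47409} + \frac{37885}{64 \cdot 65} = - \frac{31477}{47409} + \frac{37885}{4160} = - \frac{31477}{47409} + 37885 \cdot \frac{1}{4160} = - \frac{31477}{47409} + \frac{7577}{832} = \frac{333029129}{39444288}$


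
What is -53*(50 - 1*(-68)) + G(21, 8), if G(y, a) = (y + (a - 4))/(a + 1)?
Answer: -56261/9 ≈ -6251.2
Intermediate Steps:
G(y, a) = (-4 + a + y)/(1 + a) (G(y, a) = (y + (-4 + a))/(1 + a) = (-4 + a + y)/(1 + a))
-53*(50 - 1*(-68)) + G(21, 8) = -53*(50 - 1*(-68)) + (-4 + 8 + 21)/(1 + 8) = -53*(50 + 68) + 25/9 = -53*118 + (1/9)*25 = -6254 + 25/9 = -56261/9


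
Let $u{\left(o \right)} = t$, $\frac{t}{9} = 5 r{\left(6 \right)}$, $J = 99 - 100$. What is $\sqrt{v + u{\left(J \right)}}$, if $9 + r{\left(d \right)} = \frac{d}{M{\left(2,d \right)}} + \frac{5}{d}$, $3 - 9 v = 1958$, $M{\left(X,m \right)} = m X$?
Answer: $\frac{2 i \sqrt{1265}}{3} \approx 23.711 i$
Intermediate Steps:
$M{\left(X,m \right)} = X m$
$v = - \frac{1955}{9}$ ($v = \frac{1}{3} - \frac{1958}{9} = - \frac{1955}{9} \approx -217.22$)
$r{\left(d \right)} = - \frac{17}{2} + \frac{5}{d}$ ($r{\left(d \right)} = -9 + \left(\frac{d}{2 d} + \frac{5}{d}\right) = -9 + \left(d \frac{1}{2 d} + \frac{5}{d}\right) = -9 + \left(\frac{1}{2} + \frac{5}{d}\right) = - \frac{17}{2} + \frac{5}{d}$)
$J = -1$ ($J = 99 - 100 = -1$)
$t = -345$ ($t = 9 \cdot 5 \left(- \frac{17}{2} + \frac{5}{6}\right) = 9 \cdot 5 \left(- \frac{23}{3}\right) = 9 \left(- \frac{115}{3}\right) = -345$)
$u{\left(o \right)} = -345$
$\sqrt{v + u{\left(J \right)}} = \sqrt{- \frac{1955}{9} - 345} = \sqrt{- \frac{5060}{9}} = \frac{2 i \sqrt{1265}}{3}$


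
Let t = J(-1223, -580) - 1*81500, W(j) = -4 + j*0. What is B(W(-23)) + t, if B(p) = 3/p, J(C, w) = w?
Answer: -328323/4 ≈ -82081.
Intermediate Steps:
W(j) = -4 (W(j) = -4 + 0 = -4)
t = -82080 (t = -580 - 1*81500 = -580 - 81500 = -82080)
B(W(-23)) + t = 3/(-4) - 82080 = 3*(-¼) - 82080 = -¾ - 82080 = -328323/4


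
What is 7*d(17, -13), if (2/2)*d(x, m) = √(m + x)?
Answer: 14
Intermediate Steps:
d(x, m) = √(m + x)
7*d(17, -13) = 7*√(-13 + 17) = 7*√4 = 7*2 = 14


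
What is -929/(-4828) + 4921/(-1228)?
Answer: -1413611/370549 ≈ -3.8149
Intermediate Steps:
-929/(-4828) + 4921/(-1228) = -929*(-1/4828) + 4921*(-1/1228) = 929/4828 - 4921/1228 = -1413611/370549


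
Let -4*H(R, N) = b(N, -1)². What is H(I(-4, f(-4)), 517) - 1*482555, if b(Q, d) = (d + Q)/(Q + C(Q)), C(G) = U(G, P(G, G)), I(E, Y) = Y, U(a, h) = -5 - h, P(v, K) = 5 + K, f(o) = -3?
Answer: -12080516/25 ≈ -4.8322e+5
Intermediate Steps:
C(G) = -10 - G (C(G) = -5 - (5 + G) = -5 + (-5 - G) = -10 - G)
b(Q, d) = -Q/10 - d/10 (b(Q, d) = (d + Q)/(Q + (-10 - Q)) = (Q + d)/(-10) = (Q + d)*(-⅒) = -Q/10 - d/10)
H(R, N) = -(⅒ - N/10)²/4 (H(R, N) = -(-N/10 - ⅒*(-1))²/4 = -(-N/10 + ⅒)²/4 = -(⅒ - N/10)²/4)
H(I(-4, f(-4)), 517) - 1*482555 = -(-1 + 517)²/400 - 1*482555 = -1/400*516² - 482555 = -1/400*266256 - 482555 = -16641/25 - 482555 = -12080516/25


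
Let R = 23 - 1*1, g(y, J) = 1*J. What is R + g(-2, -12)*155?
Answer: -1838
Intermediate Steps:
g(y, J) = J
R = 22 (R = 23 - 1 = 22)
R + g(-2, -12)*155 = 22 - 12*155 = 22 - 1860 = -1838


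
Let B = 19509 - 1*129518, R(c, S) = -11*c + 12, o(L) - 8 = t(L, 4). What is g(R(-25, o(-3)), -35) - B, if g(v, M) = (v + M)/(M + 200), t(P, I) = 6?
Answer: 6050579/55 ≈ 1.1001e+5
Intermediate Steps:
o(L) = 14 (o(L) = 8 + 6 = 14)
R(c, S) = 12 - 11*c
g(v, M) = (M + v)/(200 + M)
B = -110009 (B = 19509 - 129518 = -110009)
g(R(-25, o(-3)), -35) - B = (-35 + (12 - 11*(-25)))/(200 - 35) - 1*(-110009) = (-35 + (12 + 275))/165 + 110009 = (-35 + 287)/165 + 110009 = (1/165)*252 + 110009 = 84/55 + 110009 = 6050579/55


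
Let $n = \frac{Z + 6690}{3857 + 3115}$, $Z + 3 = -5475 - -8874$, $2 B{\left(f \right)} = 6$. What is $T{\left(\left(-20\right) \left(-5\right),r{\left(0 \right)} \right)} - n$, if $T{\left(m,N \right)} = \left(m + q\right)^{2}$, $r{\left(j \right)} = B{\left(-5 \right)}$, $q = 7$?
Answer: $\frac{13302057}{1162} \approx 11448.0$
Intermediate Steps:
$B{\left(f \right)} = 3$ ($B{\left(f \right)} = \frac{1}{2} \cdot 6 = 3$)
$r{\left(j \right)} = 3$
$Z = 3396$ ($Z = -3 - -3399 = -3 + \left(-5475 + 8874\right) = -3 + 3399 = 3396$)
$T{\left(m,N \right)} = \left(7 + m\right)^{2}$ ($T{\left(m,N \right)} = \left(m + 7\right)^{2} = \left(7 + m\right)^{2}$)
$n = \frac{1681}{1162}$ ($n = \frac{3396 + 6690}{3857 + 3115} = \frac{10086}{6972} = 10086 \cdot \frac{1}{6972} = \frac{1681}{1162} \approx 1.4466$)
$T{\left(\left(-20\right) \left(-5\right),r{\left(0 \right)} \right)} - n = \left(7 - -100\right)^{2} - \frac{1681}{1162} = \left(7 + 100\right)^{2} - \frac{1681}{1162} = 107^{2} - \frac{1681}{1162} = 11449 - \frac{1681}{1162} = \frac{13302057}{1162}$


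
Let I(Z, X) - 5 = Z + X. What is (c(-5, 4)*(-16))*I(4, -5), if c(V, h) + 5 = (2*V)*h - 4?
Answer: 3136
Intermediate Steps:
c(V, h) = -9 + 2*V*h (c(V, h) = -5 + ((2*V)*h - 4) = -5 + (2*V*h - 4) = -5 + (-4 + 2*V*h) = -9 + 2*V*h)
I(Z, X) = 5 + X + Z (I(Z, X) = 5 + (Z + X) = 5 + (X + Z) = 5 + X + Z)
(c(-5, 4)*(-16))*I(4, -5) = ((-9 + 2*(-5)*4)*(-16))*(5 - 5 + 4) = ((-9 - 40)*(-16))*4 = -49*(-16)*4 = 784*4 = 3136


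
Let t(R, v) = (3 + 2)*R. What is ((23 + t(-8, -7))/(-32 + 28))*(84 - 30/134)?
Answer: 95421/268 ≈ 356.05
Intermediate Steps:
t(R, v) = 5*R
((23 + t(-8, -7))/(-32 + 28))*(84 - 30/134) = ((23 + 5*(-8))/(-32 + 28))*(84 - 30/134) = ((23 - 40)/(-4))*(84 - 30*1/134) = (-17*(-¼))*(84 - 15/67) = (17/4)*(5613/67) = 95421/268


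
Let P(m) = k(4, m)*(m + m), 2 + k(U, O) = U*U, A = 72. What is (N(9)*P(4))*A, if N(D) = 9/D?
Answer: 8064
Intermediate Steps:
k(U, O) = -2 + U² (k(U, O) = -2 + U*U = -2 + U²)
P(m) = 28*m (P(m) = (-2 + 4²)*(m + m) = (-2 + 16)*(2*m) = 14*(2*m) = 28*m)
(N(9)*P(4))*A = ((9/9)*(28*4))*72 = ((9*(⅑))*112)*72 = (1*112)*72 = 112*72 = 8064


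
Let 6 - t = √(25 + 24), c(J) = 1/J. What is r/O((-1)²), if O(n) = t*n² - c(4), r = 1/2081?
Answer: -4/10405 ≈ -0.00038443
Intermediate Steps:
r = 1/2081 ≈ 0.00048054
c(J) = 1/J
t = -1 (t = 6 - √(25 + 24) = 6 - √49 = 6 - 1*7 = 6 - 7 = -1)
O(n) = -¼ - n² (O(n) = -n² - 1/4 = -n² - 1*¼ = -n² - ¼ = -¼ - n²)
r/O((-1)²) = 1/(2081*(-¼ - ((-1)²)²)) = 1/(2081*(-¼ - 1*1²)) = 1/(2081*(-¼ - 1*1)) = 1/(2081*(-¼ - 1)) = 1/(2081*(-5/4)) = (1/2081)*(-⅘) = -4/10405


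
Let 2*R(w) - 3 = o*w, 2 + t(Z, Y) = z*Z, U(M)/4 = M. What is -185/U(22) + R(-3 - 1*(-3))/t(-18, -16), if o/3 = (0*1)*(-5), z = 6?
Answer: -931/440 ≈ -2.1159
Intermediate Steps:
U(M) = 4*M
t(Z, Y) = -2 + 6*Z
o = 0 (o = 3*((0*1)*(-5)) = 3*(0*(-5)) = 3*0 = 0)
R(w) = 3/2 (R(w) = 3/2 + (0*w)/2 = 3/2 + (1/2)*0 = 3/2 + 0 = 3/2)
-185/U(22) + R(-3 - 1*(-3))/t(-18, -16) = -185/(4*22) + 3/(2*(-2 + 6*(-18))) = -185/88 + 3/(2*(-2 - 108)) = -185*1/88 + (3/2)/(-110) = -185/88 + (3/2)*(-1/110) = -185/88 - 3/220 = -931/440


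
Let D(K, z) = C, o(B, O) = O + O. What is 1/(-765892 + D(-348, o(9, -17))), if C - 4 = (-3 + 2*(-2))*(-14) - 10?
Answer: -1/765800 ≈ -1.3058e-6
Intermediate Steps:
o(B, O) = 2*O
C = 92 (C = 4 + ((-3 + 2*(-2))*(-14) - 10) = 4 + ((-3 - 4)*(-14) - 10) = 4 + (-7*(-14) - 10) = 4 + (98 - 10) = 4 + 88 = 92)
D(K, z) = 92
1/(-765892 + D(-348, o(9, -17))) = 1/(-765892 + 92) = 1/(-765800) = -1/765800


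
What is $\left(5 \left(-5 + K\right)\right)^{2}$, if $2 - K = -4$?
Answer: $25$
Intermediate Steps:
$K = 6$ ($K = 2 - -4 = 2 + 4 = 6$)
$\left(5 \left(-5 + K\right)\right)^{2} = \left(5 \left(-5 + 6\right)\right)^{2} = \left(5 \cdot 1\right)^{2} = 5^{2} = 25$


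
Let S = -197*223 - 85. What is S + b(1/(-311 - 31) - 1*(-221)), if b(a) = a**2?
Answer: 564200137/116964 ≈ 4823.7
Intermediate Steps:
S = -44016 (S = -43931 - 85 = -44016)
S + b(1/(-311 - 31) - 1*(-221)) = -44016 + (1/(-311 - 31) - 1*(-221))**2 = -44016 + (1/(-342) + 221)**2 = -44016 + (-1/342 + 221)**2 = -44016 + (75581/342)**2 = -44016 + 5712487561/116964 = 564200137/116964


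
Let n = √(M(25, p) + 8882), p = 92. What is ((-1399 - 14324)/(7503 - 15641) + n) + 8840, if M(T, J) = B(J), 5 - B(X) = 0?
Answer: 71955643/8138 + √8887 ≈ 8936.2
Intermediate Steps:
B(X) = 5 (B(X) = 5 - 1*0 = 5 + 0 = 5)
M(T, J) = 5
n = √8887 (n = √(5 + 8882) = √8887 ≈ 94.271)
((-1399 - 14324)/(7503 - 15641) + n) + 8840 = ((-1399 - 14324)/(7503 - 15641) + √8887) + 8840 = (-15723/(-8138) + √8887) + 8840 = (-15723*(-1/8138) + √8887) + 8840 = (15723/8138 + √8887) + 8840 = 71955643/8138 + √8887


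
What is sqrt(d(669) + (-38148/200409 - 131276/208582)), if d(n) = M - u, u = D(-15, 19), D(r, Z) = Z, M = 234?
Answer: 5*sqrt(3436684706653185713)/633359243 ≈ 14.635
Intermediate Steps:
u = 19
d(n) = 215 (d(n) = 234 - 1*19 = 234 - 19 = 215)
sqrt(d(669) + (-38148/200409 - 131276/208582)) = sqrt(215 + (-38148/200409 - 131276/208582)) = sqrt(215 + (-38148*1/200409 - 131276*1/208582)) = sqrt(215 + (-1156/6073 - 65638/104291)) = sqrt(215 - 519179970/633359243) = sqrt(135653057275/633359243) = 5*sqrt(3436684706653185713)/633359243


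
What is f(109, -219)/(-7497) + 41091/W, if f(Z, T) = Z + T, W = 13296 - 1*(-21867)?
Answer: 34658573/29290779 ≈ 1.1833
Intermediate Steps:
W = 35163 (W = 13296 + 21867 = 35163)
f(Z, T) = T + Z
f(109, -219)/(-7497) + 41091/W = (-219 + 109)/(-7497) + 41091/35163 = -110*(-1/7497) + 41091*(1/35163) = 110/7497 + 13697/11721 = 34658573/29290779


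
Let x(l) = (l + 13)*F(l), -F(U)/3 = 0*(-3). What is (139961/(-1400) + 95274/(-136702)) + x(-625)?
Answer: -9633166111/95691400 ≈ -100.67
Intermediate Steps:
F(U) = 0 (F(U) = -0*(-3) = -3*0 = 0)
x(l) = 0 (x(l) = (l + 13)*0 = (13 + l)*0 = 0)
(139961/(-1400) + 95274/(-136702)) + x(-625) = (139961/(-1400) + 95274/(-136702)) + 0 = (139961*(-1/1400) + 95274*(-1/136702)) + 0 = (-139961/1400 - 47637/68351) + 0 = -9633166111/95691400 + 0 = -9633166111/95691400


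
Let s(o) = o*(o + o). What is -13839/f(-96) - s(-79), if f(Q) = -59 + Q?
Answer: -1920871/155 ≈ -12393.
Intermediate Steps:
s(o) = 2*o**2 (s(o) = o*(2*o) = 2*o**2)
-13839/f(-96) - s(-79) = -13839/(-59 - 96) - 2*(-79)**2 = -13839/(-155) - 2*6241 = -13839*(-1/155) - 1*12482 = 13839/155 - 12482 = -1920871/155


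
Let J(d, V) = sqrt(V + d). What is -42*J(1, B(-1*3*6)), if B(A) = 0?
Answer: -42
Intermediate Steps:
-42*J(1, B(-1*3*6)) = -42*sqrt(0 + 1) = -42*sqrt(1) = -42*1 = -42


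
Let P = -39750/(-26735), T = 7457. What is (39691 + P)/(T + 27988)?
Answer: 212235727/189524415 ≈ 1.1198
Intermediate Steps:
P = 7950/5347 (P = -39750*(-1/26735) = 7950/5347 ≈ 1.4868)
(39691 + P)/(T + 27988) = (39691 + 7950/5347)/(7457 + 27988) = (212235727/5347)/35445 = (212235727/5347)*(1/35445) = 212235727/189524415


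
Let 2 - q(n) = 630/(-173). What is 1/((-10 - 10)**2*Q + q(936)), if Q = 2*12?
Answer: 173/1661776 ≈ 0.00010411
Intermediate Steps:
q(n) = 976/173 (q(n) = 2 - 630/(-173) = 2 - 630*(-1)/173 = 2 - 1*(-630/173) = 2 + 630/173 = 976/173)
Q = 24
1/((-10 - 10)**2*Q + q(936)) = 1/((-10 - 10)**2*24 + 976/173) = 1/((-20)**2*24 + 976/173) = 1/(400*24 + 976/173) = 1/(9600 + 976/173) = 1/(1661776/173) = 173/1661776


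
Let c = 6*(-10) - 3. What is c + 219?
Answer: 156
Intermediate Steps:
c = -63 (c = -60 - 3 = -63)
c + 219 = -63 + 219 = 156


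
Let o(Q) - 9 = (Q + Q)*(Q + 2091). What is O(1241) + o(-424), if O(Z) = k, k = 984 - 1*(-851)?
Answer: -1411772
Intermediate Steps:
o(Q) = 9 + 2*Q*(2091 + Q) (o(Q) = 9 + (Q + Q)*(Q + 2091) = 9 + (2*Q)*(2091 + Q) = 9 + 2*Q*(2091 + Q))
k = 1835 (k = 984 + 851 = 1835)
O(Z) = 1835
O(1241) + o(-424) = 1835 + (9 + 2*(-424)**2 + 4182*(-424)) = 1835 + (9 + 2*179776 - 1773168) = 1835 + (9 + 359552 - 1773168) = 1835 - 1413607 = -1411772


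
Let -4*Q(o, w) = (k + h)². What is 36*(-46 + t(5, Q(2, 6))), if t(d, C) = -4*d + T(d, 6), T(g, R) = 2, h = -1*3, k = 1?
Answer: -2304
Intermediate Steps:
h = -3
Q(o, w) = -1 (Q(o, w) = -(1 - 3)²/4 = -¼*(-2)² = -¼*4 = -1)
t(d, C) = 2 - 4*d (t(d, C) = -4*d + 2 = 2 - 4*d)
36*(-46 + t(5, Q(2, 6))) = 36*(-46 + (2 - 4*5)) = 36*(-46 + (2 - 20)) = 36*(-46 - 18) = 36*(-64) = -2304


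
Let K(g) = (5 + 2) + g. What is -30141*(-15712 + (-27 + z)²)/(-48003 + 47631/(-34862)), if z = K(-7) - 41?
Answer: -3883666403232/557842739 ≈ -6961.9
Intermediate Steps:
K(g) = 7 + g
z = -41 (z = (7 - 7) - 41 = 0 - 41 = -41)
-30141*(-15712 + (-27 + z)²)/(-48003 + 47631/(-34862)) = -30141*(-15712 + (-27 - 41)²)/(-48003 + 47631/(-34862)) = -30141*(-15712 + (-68)²)/(-48003 + 47631*(-1/34862)) = -30141*(-15712 + 4624)/(-48003 - 47631/34862) = -30141/((-1673528217/34862/(-11088))) = -30141/((-1673528217/34862*(-1/11088))) = -30141/557842739/128849952 = -30141*128849952/557842739 = -3883666403232/557842739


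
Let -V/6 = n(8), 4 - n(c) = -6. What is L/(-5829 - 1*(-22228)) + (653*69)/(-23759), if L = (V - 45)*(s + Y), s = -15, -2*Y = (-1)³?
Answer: -61105797/33880334 ≈ -1.8036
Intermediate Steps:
n(c) = 10 (n(c) = 4 - 1*(-6) = 4 + 6 = 10)
Y = ½ (Y = -½*(-1)³ = -½*(-1) = ½ ≈ 0.50000)
V = -60 (V = -6*10 = -60)
L = 3045/2 (L = (-60 - 45)*(-15 + ½) = -105*(-29/2) = 3045/2 ≈ 1522.5)
L/(-5829 - 1*(-22228)) + (653*69)/(-23759) = 3045/(2*(-5829 - 1*(-22228))) + (653*69)/(-23759) = 3045/(2*(-5829 + 22228)) + 45057*(-1/23759) = (3045/2)/16399 - 1959/1033 = (3045/2)*(1/16399) - 1959/1033 = 3045/32798 - 1959/1033 = -61105797/33880334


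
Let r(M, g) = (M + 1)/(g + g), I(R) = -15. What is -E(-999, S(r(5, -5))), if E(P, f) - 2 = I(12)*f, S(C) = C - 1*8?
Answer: -131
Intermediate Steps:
r(M, g) = (1 + M)/(2*g) (r(M, g) = (1 + M)/((2*g)) = (1 + M)*(1/(2*g)) = (1 + M)/(2*g))
S(C) = -8 + C (S(C) = C - 8 = -8 + C)
E(P, f) = 2 - 15*f
-E(-999, S(r(5, -5))) = -(2 - 15*(-8 + (½)*(1 + 5)/(-5))) = -(2 - 15*(-8 + (½)*(-⅕)*6)) = -(2 - 15*(-8 - ⅗)) = -(2 - 15*(-43/5)) = -(2 + 129) = -1*131 = -131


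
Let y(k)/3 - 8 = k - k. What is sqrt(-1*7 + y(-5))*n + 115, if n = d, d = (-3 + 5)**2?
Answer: 115 + 4*sqrt(17) ≈ 131.49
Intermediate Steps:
y(k) = 24 (y(k) = 24 + 3*(k - k) = 24 + 3*0 = 24 + 0 = 24)
d = 4 (d = 2**2 = 4)
n = 4
sqrt(-1*7 + y(-5))*n + 115 = sqrt(-1*7 + 24)*4 + 115 = sqrt(-7 + 24)*4 + 115 = sqrt(17)*4 + 115 = 4*sqrt(17) + 115 = 115 + 4*sqrt(17)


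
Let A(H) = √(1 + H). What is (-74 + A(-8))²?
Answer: (74 - I*√7)² ≈ 5469.0 - 391.57*I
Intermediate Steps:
(-74 + A(-8))² = (-74 + √(1 - 8))² = (-74 + √(-7))² = (-74 + I*√7)²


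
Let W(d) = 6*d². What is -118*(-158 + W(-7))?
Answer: -16048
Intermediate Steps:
-118*(-158 + W(-7)) = -118*(-158 + 6*(-7)²) = -118*(-158 + 6*49) = -118*(-158 + 294) = -118*136 = -16048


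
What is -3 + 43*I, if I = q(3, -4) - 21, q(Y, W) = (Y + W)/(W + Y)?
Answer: -863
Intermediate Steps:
q(Y, W) = 1 (q(Y, W) = (W + Y)/(W + Y) = 1)
I = -20 (I = 1 - 21 = -20)
-3 + 43*I = -3 + 43*(-20) = -3 - 860 = -863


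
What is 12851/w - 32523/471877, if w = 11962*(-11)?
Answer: -10343532713/62090519414 ≈ -0.16659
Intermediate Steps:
w = -131582
12851/w - 32523/471877 = 12851/(-131582) - 32523/471877 = 12851*(-1/131582) - 32523*1/471877 = -12851/131582 - 32523/471877 = -10343532713/62090519414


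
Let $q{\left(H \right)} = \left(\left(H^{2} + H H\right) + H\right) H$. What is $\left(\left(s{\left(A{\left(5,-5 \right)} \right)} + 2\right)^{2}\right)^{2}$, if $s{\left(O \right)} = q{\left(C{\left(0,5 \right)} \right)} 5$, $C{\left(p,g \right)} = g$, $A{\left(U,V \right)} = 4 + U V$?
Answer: $3595305184641$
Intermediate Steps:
$q{\left(H \right)} = H \left(H + 2 H^{2}\right)$ ($q{\left(H \right)} = \left(\left(H^{2} + H^{2}\right) + H\right) H = \left(2 H^{2} + H\right) H = \left(H + 2 H^{2}\right) H = H \left(H + 2 H^{2}\right)$)
$s{\left(O \right)} = 1375$ ($s{\left(O \right)} = 5^{2} \left(1 + 2 \cdot 5\right) 5 = 25 \left(1 + 10\right) 5 = 25 \cdot 11 \cdot 5 = 275 \cdot 5 = 1375$)
$\left(\left(s{\left(A{\left(5,-5 \right)} \right)} + 2\right)^{2}\right)^{2} = \left(\left(1375 + 2\right)^{2}\right)^{2} = \left(1377^{2}\right)^{2} = 1896129^{2} = 3595305184641$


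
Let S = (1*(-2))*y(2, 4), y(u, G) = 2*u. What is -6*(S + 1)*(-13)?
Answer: -546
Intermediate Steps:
S = -8 (S = (1*(-2))*(2*2) = -2*4 = -8)
-6*(S + 1)*(-13) = -6*(-8 + 1)*(-13) = -(-42)*(-13) = -6*91 = -546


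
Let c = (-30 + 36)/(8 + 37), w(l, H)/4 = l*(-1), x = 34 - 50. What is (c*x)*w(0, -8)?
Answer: 0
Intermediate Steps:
x = -16
w(l, H) = -4*l (w(l, H) = 4*(l*(-1)) = 4*(-l) = -4*l)
c = 2/15 (c = 6/45 = 6*(1/45) = 2/15 ≈ 0.13333)
(c*x)*w(0, -8) = ((2/15)*(-16))*(-4*0) = -32/15*0 = 0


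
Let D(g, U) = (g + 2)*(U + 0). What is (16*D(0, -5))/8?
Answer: -20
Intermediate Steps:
D(g, U) = U*(2 + g) (D(g, U) = (2 + g)*U = U*(2 + g))
(16*D(0, -5))/8 = (16*(-5*(2 + 0)))/8 = (16*(-5*2))*(1/8) = (16*(-10))*(1/8) = -160*1/8 = -20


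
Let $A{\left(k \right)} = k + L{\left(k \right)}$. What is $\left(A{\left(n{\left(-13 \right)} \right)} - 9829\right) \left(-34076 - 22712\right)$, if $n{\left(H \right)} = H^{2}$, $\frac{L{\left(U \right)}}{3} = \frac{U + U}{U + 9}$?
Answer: $\frac{48794123604}{89} \approx 5.4825 \cdot 10^{8}$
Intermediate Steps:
$L{\left(U \right)} = \frac{6 U}{9 + U}$ ($L{\left(U \right)} = 3 \frac{U + U}{U + 9} = 3 \frac{2 U}{9 + U} = \frac{6 U}{9 + U}$)
$A{\left(k \right)} = k + \frac{6 k}{9 + k}$
$\left(A{\left(n{\left(-13 \right)} \right)} - 9829\right) \left(-34076 - 22712\right) = \left(\frac{\left(-13\right)^{2} \left(15 + \left(-13\right)^{2}\right)}{9 + \left(-13\right)^{2}} - 9829\right) \left(-34076 - 22712\right) = \left(\frac{169 \left(15 + 169\right)}{9 + 169} - 9829\right) \left(-56788\right) = \left(169 \cdot \frac{1}{178} \cdot 184 - 9829\right) \left(-56788\right) = \left(\frac{15548}{89} - 9829\right) \left(-56788\right) = \left(- \frac{859233}{89}\right) \left(-56788\right) = \frac{48794123604}{89}$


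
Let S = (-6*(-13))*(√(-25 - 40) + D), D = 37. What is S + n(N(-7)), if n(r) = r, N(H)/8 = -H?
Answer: 2942 + 78*I*√65 ≈ 2942.0 + 628.86*I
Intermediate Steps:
N(H) = -8*H (N(H) = 8*(-H) = -8*H)
S = 2886 + 78*I*√65 (S = (-6*(-13))*(√(-25 - 40) + 37) = 78*(√(-65) + 37) = 78*(I*√65 + 37) = 78*(37 + I*√65) = 2886 + 78*I*√65 ≈ 2886.0 + 628.86*I)
S + n(N(-7)) = (2886 + 78*I*√65) - 8*(-7) = (2886 + 78*I*√65) + 56 = 2942 + 78*I*√65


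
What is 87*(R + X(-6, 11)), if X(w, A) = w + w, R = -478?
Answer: -42630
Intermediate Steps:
X(w, A) = 2*w
87*(R + X(-6, 11)) = 87*(-478 + 2*(-6)) = 87*(-478 - 12) = 87*(-490) = -42630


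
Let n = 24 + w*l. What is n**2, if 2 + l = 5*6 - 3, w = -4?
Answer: 5776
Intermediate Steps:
l = 25 (l = -2 + (5*6 - 3) = -2 + (30 - 3) = -2 + 27 = 25)
n = -76 (n = 24 - 4*25 = 24 - 100 = -76)
n**2 = (-76)**2 = 5776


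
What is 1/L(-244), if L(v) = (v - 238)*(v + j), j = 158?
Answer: 1/41452 ≈ 2.4124e-5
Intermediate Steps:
L(v) = (-238 + v)*(158 + v) (L(v) = (v - 238)*(v + 158) = (-238 + v)*(158 + v))
1/L(-244) = 1/(-37604 + (-244)² - 80*(-244)) = 1/(-37604 + 59536 + 19520) = 1/41452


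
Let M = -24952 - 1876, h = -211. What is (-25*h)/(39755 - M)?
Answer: 5275/66583 ≈ 0.079224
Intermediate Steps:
M = -26828
(-25*h)/(39755 - M) = (-25*(-211))/(39755 - 1*(-26828)) = 5275/(39755 + 26828) = 5275/66583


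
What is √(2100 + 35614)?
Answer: √37714 ≈ 194.20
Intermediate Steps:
√(2100 + 35614) = √37714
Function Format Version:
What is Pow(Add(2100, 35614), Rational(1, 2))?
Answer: Pow(37714, Rational(1, 2)) ≈ 194.20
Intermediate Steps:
Pow(Add(2100, 35614), Rational(1, 2)) = Pow(37714, Rational(1, 2))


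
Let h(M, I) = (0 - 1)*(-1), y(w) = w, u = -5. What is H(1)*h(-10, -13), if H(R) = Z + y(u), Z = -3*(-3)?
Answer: 4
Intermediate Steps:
Z = 9
h(M, I) = 1 (h(M, I) = -1*(-1) = 1)
H(R) = 4 (H(R) = 9 - 5 = 4)
H(1)*h(-10, -13) = 4*1 = 4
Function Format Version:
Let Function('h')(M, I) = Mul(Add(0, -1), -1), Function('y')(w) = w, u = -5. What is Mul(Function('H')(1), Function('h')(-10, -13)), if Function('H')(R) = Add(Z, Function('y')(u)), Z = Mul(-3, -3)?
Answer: 4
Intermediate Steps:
Z = 9
Function('h')(M, I) = 1 (Function('h')(M, I) = Mul(-1, -1) = 1)
Function('H')(R) = 4 (Function('H')(R) = Add(9, -5) = 4)
Mul(Function('H')(1), Function('h')(-10, -13)) = Mul(4, 1) = 4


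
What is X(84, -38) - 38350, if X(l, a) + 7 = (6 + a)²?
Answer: -37333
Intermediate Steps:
X(l, a) = -7 + (6 + a)²
X(84, -38) - 38350 = (-7 + (6 - 38)²) - 38350 = (-7 + (-32)²) - 38350 = (-7 + 1024) - 38350 = 1017 - 38350 = -37333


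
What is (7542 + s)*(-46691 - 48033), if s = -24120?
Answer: 1570334472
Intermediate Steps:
(7542 + s)*(-46691 - 48033) = (7542 - 24120)*(-46691 - 48033) = -16578*(-94724) = 1570334472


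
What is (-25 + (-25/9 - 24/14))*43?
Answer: -79894/63 ≈ -1268.2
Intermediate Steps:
(-25 + (-25/9 - 24/14))*43 = (-25 + (-25*⅑ - 24*1/14))*43 = (-25 + (-25/9 - 12/7))*43 = (-25 - 283/63)*43 = -1858/63*43 = -79894/63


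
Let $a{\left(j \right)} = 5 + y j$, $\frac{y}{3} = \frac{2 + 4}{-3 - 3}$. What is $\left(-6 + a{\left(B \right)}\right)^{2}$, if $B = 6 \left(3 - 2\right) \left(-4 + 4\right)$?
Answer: $1$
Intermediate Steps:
$y = -3$ ($y = 3 \frac{2 + 4}{-3 - 3} = 3 \frac{6}{-6} = 3 \cdot 6 \left(- \frac{1}{6}\right) = 3 \left(-1\right) = -3$)
$B = 0$ ($B = 6 \cdot 1 \cdot 0 = 6 \cdot 0 = 0$)
$a{\left(j \right)} = 5 - 3 j$
$\left(-6 + a{\left(B \right)}\right)^{2} = \left(-6 + \left(5 - 0\right)\right)^{2} = \left(-6 + \left(5 + 0\right)\right)^{2} = \left(-6 + 5\right)^{2} = \left(-1\right)^{2} = 1$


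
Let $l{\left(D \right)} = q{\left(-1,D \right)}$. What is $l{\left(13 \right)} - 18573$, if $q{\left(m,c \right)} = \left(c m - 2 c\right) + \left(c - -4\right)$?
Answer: $-18595$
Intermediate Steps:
$q{\left(m,c \right)} = 4 - c + c m$ ($q{\left(m,c \right)} = \left(- 2 c + c m\right) + \left(c + 4\right) = \left(- 2 c + c m\right) + \left(4 + c\right) = 4 - c + c m$)
$l{\left(D \right)} = 4 - 2 D$ ($l{\left(D \right)} = 4 - D + D \left(-1\right) = 4 - D - D = 4 - 2 D$)
$l{\left(13 \right)} - 18573 = \left(4 - 26\right) - 18573 = -22 - 18573 = -18595$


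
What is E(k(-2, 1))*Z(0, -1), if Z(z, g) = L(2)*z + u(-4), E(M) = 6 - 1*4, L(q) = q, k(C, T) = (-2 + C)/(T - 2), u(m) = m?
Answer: -8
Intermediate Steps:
k(C, T) = (-2 + C)/(-2 + T)
E(M) = 2 (E(M) = 6 - 4 = 2)
Z(z, g) = -4 + 2*z (Z(z, g) = 2*z - 4 = -4 + 2*z)
E(k(-2, 1))*Z(0, -1) = 2*(-4 + 2*0) = 2*(-4 + 0) = 2*(-4) = -8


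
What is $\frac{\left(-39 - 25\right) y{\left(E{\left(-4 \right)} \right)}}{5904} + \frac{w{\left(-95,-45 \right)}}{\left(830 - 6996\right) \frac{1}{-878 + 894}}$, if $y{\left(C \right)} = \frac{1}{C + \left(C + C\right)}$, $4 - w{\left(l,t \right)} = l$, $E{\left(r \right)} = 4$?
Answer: $- \frac{879827}{3412881} \approx -0.2578$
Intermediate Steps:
$w{\left(l,t \right)} = 4 - l$
$y{\left(C \right)} = \frac{1}{3 C}$ ($y{\left(C \right)} = \frac{1}{C + 2 C} = \frac{1}{3 C}$)
$\frac{\left(-39 - 25\right) y{\left(E{\left(-4 \right)} \right)}}{5904} + \frac{w{\left(-95,-45 \right)}}{\left(830 - 6996\right) \frac{1}{-878 + 894}} = \frac{\left(-39 - 25\right) \frac{1}{3 \cdot 4}}{5904} + \frac{4 - -95}{\left(830 - 6996\right) \frac{1}{-878 + 894}} = - 64 \cdot \frac{1}{3} \cdot \frac{1}{4} \cdot \frac{1}{5904} + \frac{4 + 95}{\left(-6166\right) \frac{1}{16}} = \left(-64\right) \frac{1}{12} \cdot \frac{1}{5904} + \frac{99}{\left(-6166\right) \frac{1}{16}} = \left(- \frac{16}{3}\right) \frac{1}{5904} + \frac{99}{- \frac{3083}{8}} = - \frac{1}{1107} + 99 \left(- \frac{8}{3083}\right) = - \frac{1}{1107} - \frac{792}{3083} = - \frac{879827}{3412881}$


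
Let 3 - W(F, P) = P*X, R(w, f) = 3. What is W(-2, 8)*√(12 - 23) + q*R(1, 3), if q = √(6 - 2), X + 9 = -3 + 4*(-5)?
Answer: 6 + 259*I*√11 ≈ 6.0 + 859.01*I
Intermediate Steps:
X = -32 (X = -9 + (-3 + 4*(-5)) = -9 + (-3 - 20) = -9 - 23 = -32)
q = 2 (q = √4 = 2)
W(F, P) = 3 + 32*P (W(F, P) = 3 - P*(-32) = 3 - (-32)*P = 3 + 32*P)
W(-2, 8)*√(12 - 23) + q*R(1, 3) = (3 + 32*8)*√(12 - 23) + 2*3 = (3 + 256)*√(-11) + 6 = 259*(I*√11) + 6 = 259*I*√11 + 6 = 6 + 259*I*√11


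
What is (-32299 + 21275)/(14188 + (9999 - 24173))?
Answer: -5512/7 ≈ -787.43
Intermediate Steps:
(-32299 + 21275)/(14188 + (9999 - 24173)) = -11024/(14188 - 14174) = -11024/14 = -11024*1/14 = -5512/7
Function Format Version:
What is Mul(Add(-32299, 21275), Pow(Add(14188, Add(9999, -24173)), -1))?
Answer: Rational(-5512, 7) ≈ -787.43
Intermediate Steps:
Mul(Add(-32299, 21275), Pow(Add(14188, Add(9999, -24173)), -1)) = Mul(-11024, Pow(Add(14188, -14174), -1)) = Mul(-11024, Pow(14, -1)) = Mul(-11024, Rational(1, 14)) = Rational(-5512, 7)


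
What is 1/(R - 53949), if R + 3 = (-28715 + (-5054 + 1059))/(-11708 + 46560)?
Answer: -17426/940183907 ≈ -1.8535e-5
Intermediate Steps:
R = -68633/17426 (R = -3 + (-28715 + (-5054 + 1059))/(-11708 + 46560) = -3 + (-28715 - 3995)/34852 = -3 - 32710*1/34852 = -3 - 16355/17426 = -68633/17426 ≈ -3.9385)
1/(R - 53949) = 1/(-68633/17426 - 53949) = 1/(-940183907/17426) = -17426/940183907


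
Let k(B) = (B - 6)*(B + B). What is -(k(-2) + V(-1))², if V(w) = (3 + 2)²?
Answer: -3249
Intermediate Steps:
V(w) = 25 (V(w) = 5² = 25)
k(B) = 2*B*(-6 + B) (k(B) = (-6 + B)*(2*B) = 2*B*(-6 + B))
-(k(-2) + V(-1))² = -(2*(-2)*(-6 - 2) + 25)² = -(2*(-2)*(-8) + 25)² = -(32 + 25)² = -1*57² = -1*3249 = -3249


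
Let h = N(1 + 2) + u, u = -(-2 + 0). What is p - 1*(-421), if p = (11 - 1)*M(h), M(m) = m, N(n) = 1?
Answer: 451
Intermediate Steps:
u = 2 (u = -1*(-2) = 2)
h = 3 (h = 1 + 2 = 3)
p = 30 (p = (11 - 1)*3 = 10*3 = 30)
p - 1*(-421) = 30 - 1*(-421) = 30 + 421 = 451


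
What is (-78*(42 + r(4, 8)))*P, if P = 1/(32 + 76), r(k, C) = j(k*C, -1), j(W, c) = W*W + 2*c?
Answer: -6916/9 ≈ -768.44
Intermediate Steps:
j(W, c) = W**2 + 2*c
r(k, C) = -2 + C**2*k**2 (r(k, C) = (k*C)**2 + 2*(-1) = (C*k)**2 - 2 = C**2*k**2 - 2 = -2 + C**2*k**2)
P = 1/108 ≈ 0.0092593
(-78*(42 + r(4, 8)))*P = -78*(42 + (-2 + 8**2*4**2))*(1/108) = -78*(42 + (-2 + 64*16))*(1/108) = -78*(42 + (-2 + 1024))*(1/108) = -78*(42 + 1022)*(1/108) = -78*1064*(1/108) = -82992*1/108 = -6916/9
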